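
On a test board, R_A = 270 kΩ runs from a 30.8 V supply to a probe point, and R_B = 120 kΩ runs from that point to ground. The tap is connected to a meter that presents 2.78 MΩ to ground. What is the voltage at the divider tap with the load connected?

V_out ≈ 9.20 V

The load sits in parallel with R_B: R_B‖R_L = (120 × 2780) / (120 + 2780) = 115.0 kΩ.
V_out = 30.8 × 115.0 / (270 + 115.0) = 30.8 × 115.0/385.0 = 9.20 V.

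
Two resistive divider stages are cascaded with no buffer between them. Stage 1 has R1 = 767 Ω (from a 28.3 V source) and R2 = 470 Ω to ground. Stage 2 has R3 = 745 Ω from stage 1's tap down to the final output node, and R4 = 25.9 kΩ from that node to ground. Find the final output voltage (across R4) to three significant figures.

Stage 2 presents R3+R4 = 26640 Ω as a load on stage 1's tap.
Stage 1's lower leg becomes R2‖(R3+R4) = 461.9 Ω, so V_mid = 28.3 × 461.9/1229 = 10.64 V.
Stage 2 is itself unloaded: V_out = V_mid × R4/(R3+R4) = 10.64 × 25900/26640 = 10.3 V.

V_out ≈ 10.3 V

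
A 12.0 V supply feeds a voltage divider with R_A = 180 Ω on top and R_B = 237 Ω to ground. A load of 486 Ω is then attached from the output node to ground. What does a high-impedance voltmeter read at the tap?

V_out ≈ 5.63 V

The load sits in parallel with R_B: R_B‖R_L = (237 × 486) / (237 + 486) = 159.3 Ω.
V_out = 12.0 × 159.3 / (180 + 159.3) = 12.0 × 159.3/339.3 = 5.63 V.
(Unloaded it would have been 6.82 V.)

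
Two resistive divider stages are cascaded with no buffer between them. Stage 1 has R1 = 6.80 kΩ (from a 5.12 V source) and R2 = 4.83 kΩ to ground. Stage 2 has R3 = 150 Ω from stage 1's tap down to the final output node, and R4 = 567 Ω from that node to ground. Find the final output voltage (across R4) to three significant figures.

V_out ≈ 0.340 V

Stage 2 presents R3+R4 = 717.0 Ω as a load on stage 1's tap.
Stage 1's lower leg becomes R2‖(R3+R4) = 624.3 Ω, so V_mid = 5.12 × 624.3/7424 = 0.4305 V.
Stage 2 is itself unloaded: V_out = V_mid × R4/(R3+R4) = 0.4305 × 567/717.0 = 0.340 V.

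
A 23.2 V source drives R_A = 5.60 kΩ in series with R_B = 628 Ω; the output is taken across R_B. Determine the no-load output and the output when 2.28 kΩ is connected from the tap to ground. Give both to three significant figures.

Open-circuit: V = 23.2 × 628/(5600 + 628) = 2.34 V.
With the load, R_B becomes R_B‖R_L = 492.4 Ω, so V = 23.2 × 492.4/6092 = 1.87 V.

Unloaded: 2.34 V; loaded: 1.87 V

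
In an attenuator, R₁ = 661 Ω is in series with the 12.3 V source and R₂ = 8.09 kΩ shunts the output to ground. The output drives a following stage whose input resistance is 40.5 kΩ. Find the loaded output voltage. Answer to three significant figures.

The load sits in parallel with R₂: R₂‖R_L = (8090 × 40500) / (8090 + 40500) = 6743 Ω.
V_out = 12.3 × 6743 / (661 + 6743) = 12.3 × 6743/7404 = 11.2 V.

V_out ≈ 11.2 V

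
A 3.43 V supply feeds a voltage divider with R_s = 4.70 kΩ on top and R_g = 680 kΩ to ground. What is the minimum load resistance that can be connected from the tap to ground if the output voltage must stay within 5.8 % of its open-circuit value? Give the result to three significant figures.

Output resistance R_th = R_s‖R_g = (4.70 × 680)/684.7 = 4.668 kΩ.
The fractional drop is R_th/(R_th + R_L); requiring this ≤ 0.0580 gives R_L ≥ R_th(1/0.0580 − 1) = 4.668 × 16.24 = 75.8 kΩ.

R_L(min) ≈ 75.8 kΩ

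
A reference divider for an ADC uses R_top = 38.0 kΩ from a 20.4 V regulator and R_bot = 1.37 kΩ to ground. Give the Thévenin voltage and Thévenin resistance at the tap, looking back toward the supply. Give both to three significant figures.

V_th = 0.710 V, R_th = 1.32 kΩ

V_th is the open-circuit tap voltage: 20.4 × 1.37/(38.0 + 1.37) = 0.710 V.
With the supply zeroed, R_top and R_bot appear in parallel from the tap: R_th = R_top‖R_bot = (38.0 × 1.37)/39.37 = 1.32 kΩ.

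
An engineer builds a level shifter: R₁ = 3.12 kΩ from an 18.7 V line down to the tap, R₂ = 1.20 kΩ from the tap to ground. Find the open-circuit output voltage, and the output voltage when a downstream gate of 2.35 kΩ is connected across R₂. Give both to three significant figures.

Unloaded: 5.19 V; loaded: 3.79 V

Open-circuit: V = 18.7 × 1.20/(3.12 + 1.20) = 5.19 V.
With the load, R₂ becomes R₂‖R_L = 0.7944 kΩ, so V = 18.7 × 0.7944/3.914 = 3.79 V.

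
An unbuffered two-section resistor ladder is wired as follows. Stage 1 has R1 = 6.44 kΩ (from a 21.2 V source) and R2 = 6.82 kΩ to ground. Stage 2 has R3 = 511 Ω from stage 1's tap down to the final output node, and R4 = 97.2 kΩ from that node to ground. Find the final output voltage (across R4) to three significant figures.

Stage 2 presents R3+R4 = 97710 Ω as a load on stage 1's tap.
Stage 1's lower leg becomes R2‖(R3+R4) = 6375 Ω, so V_mid = 21.2 × 6375/12820 = 10.55 V.
Stage 2 is itself unloaded: V_out = V_mid × R4/(R3+R4) = 10.55 × 97200/97710 = 10.5 V.

V_out ≈ 10.5 V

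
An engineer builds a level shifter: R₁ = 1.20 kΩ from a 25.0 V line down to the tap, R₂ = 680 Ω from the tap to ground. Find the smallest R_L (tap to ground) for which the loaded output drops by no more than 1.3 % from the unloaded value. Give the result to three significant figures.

R_L(min) ≈ 33.0 kΩ

Output resistance R_th = R₁‖R₂ = (1200 × 680)/1880 = 434.0 Ω.
The fractional drop is R_th/(R_th + R_L); requiring this ≤ 0.0130 gives R_L ≥ R_th(1/0.0130 − 1) = 434.0 × 75.92 = 33.0 kΩ.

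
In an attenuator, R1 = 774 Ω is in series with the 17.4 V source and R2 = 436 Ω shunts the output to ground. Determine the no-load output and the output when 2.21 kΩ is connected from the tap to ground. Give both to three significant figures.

Open-circuit: V = 17.4 × 436/(774 + 436) = 6.27 V.
With the load, R2 becomes R2‖R_L = 364.2 Ω, so V = 17.4 × 364.2/1138 = 5.57 V.

Unloaded: 6.27 V; loaded: 5.57 V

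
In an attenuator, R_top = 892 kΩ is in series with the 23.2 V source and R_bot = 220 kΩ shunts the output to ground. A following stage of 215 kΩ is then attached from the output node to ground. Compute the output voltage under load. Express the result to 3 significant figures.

The load sits in parallel with R_bot: R_bot‖R_L = (220 × 215) / (220 + 215) = 108.7 kΩ.
V_out = 23.2 × 108.7 / (892 + 108.7) = 23.2 × 108.7/1001 = 2.52 V.

V_out ≈ 2.52 V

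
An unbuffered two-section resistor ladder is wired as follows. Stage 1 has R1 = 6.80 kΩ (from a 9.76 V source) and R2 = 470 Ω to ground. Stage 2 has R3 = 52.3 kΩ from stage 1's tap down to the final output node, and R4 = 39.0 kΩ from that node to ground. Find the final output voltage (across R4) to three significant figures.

V_out ≈ 0.268 V

Stage 2 presents R3+R4 = 91300 Ω as a load on stage 1's tap.
Stage 1's lower leg becomes R2‖(R3+R4) = 467.6 Ω, so V_mid = 9.76 × 467.6/7268 = 0.6280 V.
Stage 2 is itself unloaded: V_out = V_mid × R4/(R3+R4) = 0.6280 × 39000/91300 = 0.268 V.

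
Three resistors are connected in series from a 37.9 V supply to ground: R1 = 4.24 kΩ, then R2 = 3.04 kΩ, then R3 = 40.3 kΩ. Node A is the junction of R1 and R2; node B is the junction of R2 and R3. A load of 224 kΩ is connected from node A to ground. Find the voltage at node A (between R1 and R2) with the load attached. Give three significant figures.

V ≈ 33.9 V

Below node A the series string R2+R3 = 43.34 kΩ sits in parallel with the 224 kΩ load: 36.31 kΩ.
V_A = 37.9 × 36.31/(4.24 + 36.31) = 33.9 V.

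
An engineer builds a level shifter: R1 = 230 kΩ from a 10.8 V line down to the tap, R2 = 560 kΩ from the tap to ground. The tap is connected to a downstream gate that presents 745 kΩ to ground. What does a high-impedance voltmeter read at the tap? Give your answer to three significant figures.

The load sits in parallel with R2: R2‖R_L = (560 × 745) / (560 + 745) = 319.7 kΩ.
V_out = 10.8 × 319.7 / (230 + 319.7) = 10.8 × 319.7/549.7 = 6.28 V.

V_out ≈ 6.28 V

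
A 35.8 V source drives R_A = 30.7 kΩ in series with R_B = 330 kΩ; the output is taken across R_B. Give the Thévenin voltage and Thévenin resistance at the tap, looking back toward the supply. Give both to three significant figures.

V_th = 32.8 V, R_th = 28.1 kΩ

V_th is the open-circuit tap voltage: 35.8 × 330/(30.7 + 330) = 32.8 V.
With the supply zeroed, R_A and R_B appear in parallel from the tap: R_th = R_A‖R_B = (30.7 × 330)/360.7 = 28.1 kΩ.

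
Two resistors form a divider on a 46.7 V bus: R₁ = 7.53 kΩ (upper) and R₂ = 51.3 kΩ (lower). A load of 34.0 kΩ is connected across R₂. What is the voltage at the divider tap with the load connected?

V_out ≈ 34.1 V

The load sits in parallel with R₂: R₂‖R_L = (51.3 × 34.0) / (51.3 + 34.0) = 20.45 kΩ.
V_out = 46.7 × 20.45 / (7.53 + 20.45) = 46.7 × 20.45/27.98 = 34.1 V.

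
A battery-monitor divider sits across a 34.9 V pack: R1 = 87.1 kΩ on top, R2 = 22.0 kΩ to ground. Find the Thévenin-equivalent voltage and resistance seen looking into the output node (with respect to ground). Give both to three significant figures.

V_th is the open-circuit tap voltage: 34.9 × 22.0/(87.1 + 22.0) = 7.04 V.
With the supply zeroed, R1 and R2 appear in parallel from the tap: R_th = R1‖R2 = (87.1 × 22.0)/109.1 = 17.6 kΩ.

V_th = 7.04 V, R_th = 17.6 kΩ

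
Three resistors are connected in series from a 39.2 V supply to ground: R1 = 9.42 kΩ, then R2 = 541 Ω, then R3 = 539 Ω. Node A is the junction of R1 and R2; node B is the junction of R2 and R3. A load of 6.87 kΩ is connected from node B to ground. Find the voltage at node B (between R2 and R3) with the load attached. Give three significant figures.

V ≈ 1.87 V

At node B, R3 is in parallel with the load: R3‖R_L = 499.8 Ω.
Below node A the resistance is R2 + (R3‖R_L) = 1041 Ω, so V_A = 39.2 × 1041/10460 = 3.900 V.
Then V_B = V_A × (R3‖R_L)/(R2 + R3‖R_L) = 3.900 × 499.8/1041 = 1.87 V.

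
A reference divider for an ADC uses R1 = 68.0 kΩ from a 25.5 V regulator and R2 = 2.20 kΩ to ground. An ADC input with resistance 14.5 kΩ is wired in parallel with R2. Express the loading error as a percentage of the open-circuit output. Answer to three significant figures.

12.8 %

Unloaded V = 25.5 × 2.20/70.20 = 0.79915 V.
Loaded: R2‖R_L = 1.910 kΩ, giving V = 25.5 × 1.910/69.91 = 0.69675 V.
Drop = (0.79915 − 0.69675) / 0.79915 = 12.8 %.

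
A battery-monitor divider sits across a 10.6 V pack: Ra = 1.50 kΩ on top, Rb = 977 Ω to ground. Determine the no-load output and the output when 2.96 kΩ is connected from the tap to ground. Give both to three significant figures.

Open-circuit: V = 10.6 × 977/(1500 + 977) = 4.18 V.
With the load, Rb becomes Rb‖R_L = 734.5 Ω, so V = 10.6 × 734.5/2235 = 3.48 V.

Unloaded: 4.18 V; loaded: 3.48 V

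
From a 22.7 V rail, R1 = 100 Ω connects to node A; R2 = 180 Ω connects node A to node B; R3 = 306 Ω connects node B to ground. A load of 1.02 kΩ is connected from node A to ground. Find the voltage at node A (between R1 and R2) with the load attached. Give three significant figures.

V ≈ 17.4 V

Below node A the series string R2+R3 = 486.0 Ω sits in parallel with the 1020 Ω load: 329.2 Ω.
V_A = 22.7 × 329.2/(100 + 329.2) = 17.4 V.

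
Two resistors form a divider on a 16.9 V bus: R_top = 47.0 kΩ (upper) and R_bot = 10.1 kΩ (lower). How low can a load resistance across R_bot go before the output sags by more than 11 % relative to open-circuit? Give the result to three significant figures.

R_L(min) ≈ 67.3 kΩ

Output resistance R_th = R_top‖R_bot = (47.0 × 10.1)/57.10 = 8.313 kΩ.
The fractional drop is R_th/(R_th + R_L); requiring this ≤ 0.110 gives R_L ≥ R_th(1/0.110 − 1) = 8.313 × 8.091 = 67.3 kΩ.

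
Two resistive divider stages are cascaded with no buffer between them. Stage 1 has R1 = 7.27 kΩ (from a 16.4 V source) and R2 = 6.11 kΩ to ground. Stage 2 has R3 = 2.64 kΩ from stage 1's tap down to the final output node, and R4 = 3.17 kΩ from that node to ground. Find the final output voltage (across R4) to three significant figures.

Stage 2 presents R3+R4 = 5.810 kΩ as a load on stage 1's tap.
Stage 1's lower leg becomes R2‖(R3+R4) = 2.978 kΩ, so V_mid = 16.4 × 2.978/10.25 = 4.766 V.
Stage 2 is itself unloaded: V_out = V_mid × R4/(R3+R4) = 4.766 × 3.17/5.810 = 2.60 V.

V_out ≈ 2.60 V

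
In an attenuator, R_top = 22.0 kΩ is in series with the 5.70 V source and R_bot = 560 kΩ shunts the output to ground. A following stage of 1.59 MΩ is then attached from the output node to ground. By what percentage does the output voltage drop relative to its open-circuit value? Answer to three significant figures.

1.31 %

The divider's output (Thévenin) resistance is R_top‖R_bot = 21.17 kΩ.
Fractional drop under load = R_th/(R_th + R_L) = 21.17 / (21.17 + 1590) = 0.01314.
So the output falls by 1.31 %.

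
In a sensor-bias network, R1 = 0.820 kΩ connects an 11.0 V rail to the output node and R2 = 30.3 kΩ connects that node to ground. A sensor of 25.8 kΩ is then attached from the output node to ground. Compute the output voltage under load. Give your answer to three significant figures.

V_out ≈ 10.4 V

The load sits in parallel with R2: R2‖R_L = (30300 × 25800) / (30300 + 25800) = 13930 Ω.
V_out = 11.0 × 13930 / (820 + 13930) = 11.0 × 13930/14750 = 10.4 V.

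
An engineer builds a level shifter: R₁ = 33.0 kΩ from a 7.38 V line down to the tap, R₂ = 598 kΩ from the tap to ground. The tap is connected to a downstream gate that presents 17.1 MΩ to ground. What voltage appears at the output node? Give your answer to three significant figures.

The load sits in parallel with R₂: R₂‖R_L = (598 × 17100) / (598 + 17100) = 577.8 kΩ.
V_out = 7.38 × 577.8 / (33.0 + 577.8) = 7.38 × 577.8/610.8 = 6.98 V.

V_out ≈ 6.98 V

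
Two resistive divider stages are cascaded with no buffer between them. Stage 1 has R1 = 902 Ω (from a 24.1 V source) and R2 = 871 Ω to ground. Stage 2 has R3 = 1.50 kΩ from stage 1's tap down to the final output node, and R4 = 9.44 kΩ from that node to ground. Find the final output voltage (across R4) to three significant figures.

Stage 2 presents R3+R4 = 10940 Ω as a load on stage 1's tap.
Stage 1's lower leg becomes R2‖(R3+R4) = 806.8 Ω, so V_mid = 24.1 × 806.8/1709 = 11.38 V.
Stage 2 is itself unloaded: V_out = V_mid × R4/(R3+R4) = 11.38 × 9440/10940 = 9.82 V.

V_out ≈ 9.82 V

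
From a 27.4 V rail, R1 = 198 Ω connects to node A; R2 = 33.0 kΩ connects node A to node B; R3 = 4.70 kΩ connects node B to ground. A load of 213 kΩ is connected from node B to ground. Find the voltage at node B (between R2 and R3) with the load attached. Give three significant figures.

V ≈ 3.33 V

At node B, R3 is in parallel with the load: R3‖R_L = 4599 Ω.
Below node A the resistance is R2 + (R3‖R_L) = 37600 Ω, so V_A = 27.4 × 37600/37800 = 27.26 V.
Then V_B = V_A × (R3‖R_L)/(R2 + R3‖R_L) = 27.26 × 4599/37600 = 3.33 V.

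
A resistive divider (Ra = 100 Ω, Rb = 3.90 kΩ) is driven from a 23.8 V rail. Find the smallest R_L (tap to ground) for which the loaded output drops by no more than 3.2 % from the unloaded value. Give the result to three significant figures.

Output resistance R_th = Ra‖Rb = (100 × 3900)/4000 = 97.50 Ω.
The fractional drop is R_th/(R_th + R_L); requiring this ≤ 0.0320 gives R_L ≥ R_th(1/0.0320 − 1) = 97.50 × 30.25 = 2.95 kΩ.

R_L(min) ≈ 2.95 kΩ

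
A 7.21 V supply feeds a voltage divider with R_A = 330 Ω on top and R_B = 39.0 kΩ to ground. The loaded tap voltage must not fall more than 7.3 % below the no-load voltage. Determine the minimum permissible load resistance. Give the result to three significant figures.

R_L(min) ≈ 4.16 kΩ

Output resistance R_th = R_A‖R_B = (330 × 39000)/39330 = 327.2 Ω.
The fractional drop is R_th/(R_th + R_L); requiring this ≤ 0.0730 gives R_L ≥ R_th(1/0.0730 − 1) = 327.2 × 12.70 = 4.16 kΩ.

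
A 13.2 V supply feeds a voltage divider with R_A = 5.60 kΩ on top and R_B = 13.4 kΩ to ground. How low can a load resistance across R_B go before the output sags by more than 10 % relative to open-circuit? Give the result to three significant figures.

Output resistance R_th = R_A‖R_B = (5.60 × 13.4)/19.00 = 3.949 kΩ.
The fractional drop is R_th/(R_th + R_L); requiring this ≤ 0.100 gives R_L ≥ R_th(1/0.100 − 1) = 3.949 × 9.000 = 35.5 kΩ.

R_L(min) ≈ 35.5 kΩ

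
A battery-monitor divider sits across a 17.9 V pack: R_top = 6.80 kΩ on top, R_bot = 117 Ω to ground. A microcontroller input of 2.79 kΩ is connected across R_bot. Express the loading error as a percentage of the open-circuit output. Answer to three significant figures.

The divider's output (Thévenin) resistance is R_top‖R_bot = 115.0 Ω.
Fractional drop under load = R_th/(R_th + R_L) = 115.0 / (115.0 + 2790) = 0.03959.
So the output falls by 3.96 %.

3.96 %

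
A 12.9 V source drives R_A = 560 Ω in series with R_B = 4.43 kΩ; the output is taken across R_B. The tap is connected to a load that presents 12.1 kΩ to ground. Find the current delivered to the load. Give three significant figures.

I_L ≈ 0.909 mA

R_B‖R_L = 3243 Ω; V_out = 12.9 × 3243/3803 = 11.00 V.
I_L = V_out / R_L = 11.00 / 12.1 kΩ = 0.909 mA.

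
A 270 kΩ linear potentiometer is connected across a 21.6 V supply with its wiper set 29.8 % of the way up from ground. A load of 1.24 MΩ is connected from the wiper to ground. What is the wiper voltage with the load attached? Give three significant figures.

V ≈ 6.16 V

The wiper splits the pot into (1−α)R = 189.5 kΩ above and αR = 80.46 kΩ below.
Lower section ‖ load = 75.56 kΩ.
V_wiper = 21.6 × 75.56/(189.5 + 75.56) = 6.16 V.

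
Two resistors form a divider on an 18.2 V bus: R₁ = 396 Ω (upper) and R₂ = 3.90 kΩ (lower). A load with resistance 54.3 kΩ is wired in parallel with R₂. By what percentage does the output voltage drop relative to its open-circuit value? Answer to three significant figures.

0.658 %

The divider's output (Thévenin) resistance is R₁‖R₂ = 359.5 Ω.
Fractional drop under load = R_th/(R_th + R_L) = 359.5 / (359.5 + 54300) = 0.006577.
So the output falls by 0.658 %.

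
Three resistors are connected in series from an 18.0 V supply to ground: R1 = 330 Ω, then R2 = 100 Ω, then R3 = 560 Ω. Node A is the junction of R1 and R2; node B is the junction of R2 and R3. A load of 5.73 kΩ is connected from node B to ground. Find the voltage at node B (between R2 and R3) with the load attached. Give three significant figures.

V ≈ 9.77 V

At node B, R3 is in parallel with the load: R3‖R_L = 510.1 Ω.
Below node A the resistance is R2 + (R3‖R_L) = 610.1 Ω, so V_A = 18.0 × 610.1/940.1 = 11.68 V.
Then V_B = V_A × (R3‖R_L)/(R2 + R3‖R_L) = 11.68 × 510.1/610.1 = 9.77 V.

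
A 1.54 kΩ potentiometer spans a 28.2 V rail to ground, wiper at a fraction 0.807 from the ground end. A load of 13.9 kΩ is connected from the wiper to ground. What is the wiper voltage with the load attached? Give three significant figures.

The wiper splits the pot into (1−α)R = 297.2 Ω above and αR = 1243 Ω below.
Lower section ‖ load = 1141 Ω.
V_wiper = 28.2 × 1141/(297.2 + 1141) = 22.4 V.

V ≈ 22.4 V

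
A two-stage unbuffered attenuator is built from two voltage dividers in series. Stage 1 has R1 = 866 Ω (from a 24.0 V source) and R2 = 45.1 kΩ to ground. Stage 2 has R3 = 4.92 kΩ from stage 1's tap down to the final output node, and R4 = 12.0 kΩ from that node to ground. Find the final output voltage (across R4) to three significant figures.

V_out ≈ 15.9 V

Stage 2 presents R3+R4 = 16920 Ω as a load on stage 1's tap.
Stage 1's lower leg becomes R2‖(R3+R4) = 12300 Ω, so V_mid = 24.0 × 12300/13170 = 22.42 V.
Stage 2 is itself unloaded: V_out = V_mid × R4/(R3+R4) = 22.42 × 12000/16920 = 15.9 V.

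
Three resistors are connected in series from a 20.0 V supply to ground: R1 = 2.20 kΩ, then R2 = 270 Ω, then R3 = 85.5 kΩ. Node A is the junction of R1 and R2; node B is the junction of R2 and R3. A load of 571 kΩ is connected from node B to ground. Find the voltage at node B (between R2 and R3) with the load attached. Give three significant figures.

At node B, R3 is in parallel with the load: R3‖R_L = 74360 Ω.
Below node A the resistance is R2 + (R3‖R_L) = 74630 Ω, so V_A = 20.0 × 74630/76830 = 19.43 V.
Then V_B = V_A × (R3‖R_L)/(R2 + R3‖R_L) = 19.43 × 74360/74630 = 19.4 V.

V ≈ 19.4 V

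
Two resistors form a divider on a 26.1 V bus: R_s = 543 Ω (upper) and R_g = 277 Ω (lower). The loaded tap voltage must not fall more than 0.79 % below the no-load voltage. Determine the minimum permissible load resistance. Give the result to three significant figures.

R_L(min) ≈ 23.0 kΩ

Output resistance R_th = R_s‖R_g = (543 × 277)/820.0 = 183.4 Ω.
The fractional drop is R_th/(R_th + R_L); requiring this ≤ 0.00790 gives R_L ≥ R_th(1/0.00790 − 1) = 183.4 × 125.6 = 23.0 kΩ.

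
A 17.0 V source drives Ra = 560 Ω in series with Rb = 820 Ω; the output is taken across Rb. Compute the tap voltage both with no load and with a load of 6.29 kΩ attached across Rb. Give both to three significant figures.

Open-circuit: V = 17.0 × 820/(560 + 820) = 10.1 V.
With the load, Rb becomes Rb‖R_L = 725.4 Ω, so V = 17.0 × 725.4/1285 = 9.59 V.

Unloaded: 10.1 V; loaded: 9.59 V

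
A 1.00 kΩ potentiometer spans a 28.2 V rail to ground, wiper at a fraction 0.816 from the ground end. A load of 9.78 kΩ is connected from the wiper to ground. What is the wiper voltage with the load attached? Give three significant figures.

V ≈ 22.7 V

The wiper splits the pot into (1−α)R = 184.0 Ω above and αR = 816.0 Ω below.
Lower section ‖ load = 753.2 Ω.
V_wiper = 28.2 × 753.2/(184.0 + 753.2) = 22.7 V.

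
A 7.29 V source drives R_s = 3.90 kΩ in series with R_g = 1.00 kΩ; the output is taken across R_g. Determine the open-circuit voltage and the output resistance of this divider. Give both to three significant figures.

V_th is the open-circuit tap voltage: 7.29 × 1.00/(3.90 + 1.00) = 1.49 V.
With the supply zeroed, R_s and R_g appear in parallel from the tap: R_th = R_s‖R_g = (3.90 × 1.00)/4.900 = 796 Ω.

V_th = 1.49 V, R_th = 796 Ω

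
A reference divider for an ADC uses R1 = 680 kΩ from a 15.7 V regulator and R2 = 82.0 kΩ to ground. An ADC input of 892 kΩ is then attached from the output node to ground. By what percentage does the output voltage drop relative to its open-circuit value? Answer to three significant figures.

The divider's output (Thévenin) resistance is R1‖R2 = 73.18 kΩ.
Fractional drop under load = R_th/(R_th + R_L) = 73.18 / (73.18 + 892) = 0.07582.
So the output falls by 7.58 %.

7.58 %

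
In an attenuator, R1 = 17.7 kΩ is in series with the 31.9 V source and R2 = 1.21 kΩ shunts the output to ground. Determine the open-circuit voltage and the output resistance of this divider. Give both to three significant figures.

V_th = 2.04 V, R_th = 1.13 kΩ

V_th is the open-circuit tap voltage: 31.9 × 1.21/(17.7 + 1.21) = 2.04 V.
With the supply zeroed, R1 and R2 appear in parallel from the tap: R_th = R1‖R2 = (17.7 × 1.21)/18.91 = 1.13 kΩ.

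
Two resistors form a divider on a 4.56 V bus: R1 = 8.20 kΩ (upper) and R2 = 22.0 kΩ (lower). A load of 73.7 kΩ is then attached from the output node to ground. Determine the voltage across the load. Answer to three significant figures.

The load sits in parallel with R2: R2‖R_L = (22.0 × 73.7) / (22.0 + 73.7) = 16.94 kΩ.
V_out = 4.56 × 16.94 / (8.20 + 16.94) = 4.56 × 16.94/25.14 = 3.07 V.

V_out ≈ 3.07 V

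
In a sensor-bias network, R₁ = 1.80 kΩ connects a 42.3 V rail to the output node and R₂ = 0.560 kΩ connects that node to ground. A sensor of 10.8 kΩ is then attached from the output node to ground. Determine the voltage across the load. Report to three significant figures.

V_out ≈ 9.66 V

The load sits in parallel with R₂: R₂‖R_L = (560 × 10800) / (560 + 10800) = 532.4 Ω.
V_out = 42.3 × 532.4 / (1800 + 532.4) = 42.3 × 532.4/2332 = 9.66 V.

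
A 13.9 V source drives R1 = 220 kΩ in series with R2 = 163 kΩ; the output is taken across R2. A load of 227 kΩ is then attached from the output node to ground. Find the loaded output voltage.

V_out ≈ 4.19 V

The load sits in parallel with R2: R2‖R_L = (163 × 227) / (163 + 227) = 94.87 kΩ.
V_out = 13.9 × 94.87 / (220 + 94.87) = 13.9 × 94.87/314.9 = 4.19 V.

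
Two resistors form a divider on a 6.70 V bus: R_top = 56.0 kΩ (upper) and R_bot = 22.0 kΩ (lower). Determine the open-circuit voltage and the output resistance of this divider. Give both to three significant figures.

V_th = 1.89 V, R_th = 15.8 kΩ

V_th is the open-circuit tap voltage: 6.70 × 22.0/(56.0 + 22.0) = 1.89 V.
With the supply zeroed, R_top and R_bot appear in parallel from the tap: R_th = R_top‖R_bot = (56.0 × 22.0)/78.00 = 15.8 kΩ.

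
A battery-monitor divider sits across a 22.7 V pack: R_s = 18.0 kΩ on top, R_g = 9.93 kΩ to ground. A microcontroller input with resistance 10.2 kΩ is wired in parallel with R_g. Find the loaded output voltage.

The load sits in parallel with R_g: R_g‖R_L = (9.93 × 10.2) / (9.93 + 10.2) = 5.032 kΩ.
V_out = 22.7 × 5.032 / (18.0 + 5.032) = 22.7 × 5.032/23.03 = 4.96 V.
(Unloaded it would have been 8.07 V.)

V_out ≈ 4.96 V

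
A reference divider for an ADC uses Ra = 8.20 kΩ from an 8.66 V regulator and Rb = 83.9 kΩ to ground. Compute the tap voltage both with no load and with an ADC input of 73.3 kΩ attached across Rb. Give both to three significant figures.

Unloaded: 7.89 V; loaded: 7.16 V

Open-circuit: V = 8.66 × 83.9/(8.20 + 83.9) = 7.89 V.
With the load, Rb becomes Rb‖R_L = 39.12 kΩ, so V = 8.66 × 39.12/47.32 = 7.16 V.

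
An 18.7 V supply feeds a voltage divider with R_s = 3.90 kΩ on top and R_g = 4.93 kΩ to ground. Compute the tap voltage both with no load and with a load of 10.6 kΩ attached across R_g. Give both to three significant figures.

Open-circuit: V = 18.7 × 4.93/(3.90 + 4.93) = 10.4 V.
With the load, R_g becomes R_g‖R_L = 3.365 kΩ, so V = 18.7 × 3.365/7.265 = 8.66 V.

Unloaded: 10.4 V; loaded: 8.66 V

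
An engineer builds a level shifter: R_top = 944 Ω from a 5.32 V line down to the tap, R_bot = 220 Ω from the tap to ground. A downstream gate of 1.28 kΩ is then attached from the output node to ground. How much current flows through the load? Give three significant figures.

I_L ≈ 0.689 mA

R_bot‖R_L = 187.7 Ω; V_out = 5.32 × 187.7/1132 = 0.8825 V.
I_L = V_out / R_L = 0.8825 / 1.28 kΩ = 0.689 mA.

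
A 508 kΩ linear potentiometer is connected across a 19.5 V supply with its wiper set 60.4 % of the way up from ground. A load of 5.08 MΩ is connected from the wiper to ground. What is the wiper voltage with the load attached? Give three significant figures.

V ≈ 11.5 V

The wiper splits the pot into (1−α)R = 201.2 kΩ above and αR = 306.8 kΩ below.
Lower section ‖ load = 289.4 kΩ.
V_wiper = 19.5 × 289.4/(201.2 + 289.4) = 11.5 V.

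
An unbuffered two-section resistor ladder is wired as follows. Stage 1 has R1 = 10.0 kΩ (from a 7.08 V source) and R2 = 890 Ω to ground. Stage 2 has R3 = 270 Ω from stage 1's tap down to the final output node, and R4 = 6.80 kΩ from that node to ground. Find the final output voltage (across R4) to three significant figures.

Stage 2 presents R3+R4 = 7070 Ω as a load on stage 1's tap.
Stage 1's lower leg becomes R2‖(R3+R4) = 790.5 Ω, so V_mid = 7.08 × 790.5/10790 = 0.5187 V.
Stage 2 is itself unloaded: V_out = V_mid × R4/(R3+R4) = 0.5187 × 6800/7070 = 0.499 V.

V_out ≈ 0.499 V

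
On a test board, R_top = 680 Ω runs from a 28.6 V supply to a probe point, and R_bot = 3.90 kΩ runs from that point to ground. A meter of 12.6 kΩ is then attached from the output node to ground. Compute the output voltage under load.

V_out ≈ 23.3 V

The load sits in parallel with R_bot: R_bot‖R_L = (3900 × 12600) / (3900 + 12600) = 2978 Ω.
V_out = 28.6 × 2978 / (680 + 2978) = 28.6 × 2978/3658 = 23.3 V.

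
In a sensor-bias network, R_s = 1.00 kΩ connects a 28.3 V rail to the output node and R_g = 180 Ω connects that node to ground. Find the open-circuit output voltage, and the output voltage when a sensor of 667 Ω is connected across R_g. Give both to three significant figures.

Open-circuit: V = 28.3 × 180/(1000 + 180) = 4.32 V.
With the load, R_g becomes R_g‖R_L = 141.7 Ω, so V = 28.3 × 141.7/1142 = 3.51 V.

Unloaded: 4.32 V; loaded: 3.51 V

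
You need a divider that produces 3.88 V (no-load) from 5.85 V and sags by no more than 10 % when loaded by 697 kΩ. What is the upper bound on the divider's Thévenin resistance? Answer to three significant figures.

Loading drop = R_th/(R_th + R_L) ≤ 0.100, so R_th ≤ R_L · ε/(1−ε) = 697 kΩ × 0.100/0.9000 = 77.4 kΩ.
(Any R1, R2 with R2/(R1+R2) = 0.663 and R1‖R2 ≤ 77.4 kΩ will meet the spec.)

R_th ≤ 77.4 kΩ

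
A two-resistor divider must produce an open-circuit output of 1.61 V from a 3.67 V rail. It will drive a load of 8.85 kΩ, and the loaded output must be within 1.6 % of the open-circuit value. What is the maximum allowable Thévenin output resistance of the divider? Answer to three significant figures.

Loading drop = R_th/(R_th + R_L) ≤ 0.0160, so R_th ≤ R_L · ε/(1−ε) = 8.85 kΩ × 0.0160/0.9840 = 144 Ω.

R_th ≤ 144 Ω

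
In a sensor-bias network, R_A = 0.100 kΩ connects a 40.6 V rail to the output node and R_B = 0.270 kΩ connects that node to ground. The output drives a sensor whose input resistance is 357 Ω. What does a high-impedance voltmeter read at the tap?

The load sits in parallel with R_B: R_B‖R_L = (270 × 357) / (270 + 357) = 153.7 Ω.
V_out = 40.6 × 153.7 / (100 + 153.7) = 40.6 × 153.7/253.7 = 24.6 V.
(Unloaded it would have been 29.6 V.)

V_out ≈ 24.6 V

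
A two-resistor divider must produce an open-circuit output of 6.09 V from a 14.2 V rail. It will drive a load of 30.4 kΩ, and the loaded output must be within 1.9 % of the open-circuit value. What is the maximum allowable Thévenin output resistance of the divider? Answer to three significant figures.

R_th ≤ 589 Ω

Loading drop = R_th/(R_th + R_L) ≤ 0.0190, so R_th ≤ R_L · ε/(1−ε) = 30.4 kΩ × 0.0190/0.9810 = 589 Ω.
(Any R1, R2 with R2/(R1+R2) = 0.429 and R1‖R2 ≤ 589 Ω will meet the spec.)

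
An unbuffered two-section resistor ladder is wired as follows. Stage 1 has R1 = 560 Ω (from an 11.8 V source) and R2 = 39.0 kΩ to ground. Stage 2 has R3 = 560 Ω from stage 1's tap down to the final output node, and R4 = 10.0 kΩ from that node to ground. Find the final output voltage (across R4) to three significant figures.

Stage 2 presents R3+R4 = 10560 Ω as a load on stage 1's tap.
Stage 1's lower leg becomes R2‖(R3+R4) = 8310 Ω, so V_mid = 11.8 × 8310/8870 = 11.06 V.
Stage 2 is itself unloaded: V_out = V_mid × R4/(R3+R4) = 11.06 × 10000/10560 = 10.5 V.

V_out ≈ 10.5 V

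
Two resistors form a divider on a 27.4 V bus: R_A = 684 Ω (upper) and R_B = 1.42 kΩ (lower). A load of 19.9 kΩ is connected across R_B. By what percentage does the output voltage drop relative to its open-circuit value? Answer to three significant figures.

2.27 %

The divider's output (Thévenin) resistance is R_A‖R_B = 461.6 Ω.
Fractional drop under load = R_th/(R_th + R_L) = 461.6 / (461.6 + 19900) = 0.02267.
So the output falls by 2.27 %.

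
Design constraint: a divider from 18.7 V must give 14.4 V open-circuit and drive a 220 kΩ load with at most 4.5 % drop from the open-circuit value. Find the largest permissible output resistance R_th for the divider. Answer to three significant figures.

R_th ≤ 10.4 kΩ

Loading drop = R_th/(R_th + R_L) ≤ 0.0450, so R_th ≤ R_L · ε/(1−ε) = 220 kΩ × 0.0450/0.9550 = 10.4 kΩ.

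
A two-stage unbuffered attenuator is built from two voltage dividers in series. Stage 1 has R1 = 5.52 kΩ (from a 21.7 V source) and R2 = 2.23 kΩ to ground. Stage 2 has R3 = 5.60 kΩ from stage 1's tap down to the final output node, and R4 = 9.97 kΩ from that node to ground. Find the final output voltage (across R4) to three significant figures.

Stage 2 presents R3+R4 = 15.57 kΩ as a load on stage 1's tap.
Stage 1's lower leg becomes R2‖(R3+R4) = 1.951 kΩ, so V_mid = 21.7 × 1.951/7.471 = 5.666 V.
Stage 2 is itself unloaded: V_out = V_mid × R4/(R3+R4) = 5.666 × 9.97/15.57 = 3.63 V.

V_out ≈ 3.63 V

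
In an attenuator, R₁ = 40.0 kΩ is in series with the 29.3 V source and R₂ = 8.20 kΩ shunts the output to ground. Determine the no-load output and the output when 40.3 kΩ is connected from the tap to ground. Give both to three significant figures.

Unloaded: 4.98 V; loaded: 4.26 V

Open-circuit: V = 29.3 × 8.20/(40.0 + 8.20) = 4.98 V.
With the load, R₂ becomes R₂‖R_L = 6.814 kΩ, so V = 29.3 × 6.814/46.81 = 4.26 V.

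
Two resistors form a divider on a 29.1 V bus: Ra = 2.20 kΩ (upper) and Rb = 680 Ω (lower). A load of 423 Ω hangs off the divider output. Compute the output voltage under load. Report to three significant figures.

V_out ≈ 3.08 V

The load sits in parallel with Rb: Rb‖R_L = (680 × 423) / (680 + 423) = 260.8 Ω.
V_out = 29.1 × 260.8 / (2200 + 260.8) = 29.1 × 260.8/2461 = 3.08 V.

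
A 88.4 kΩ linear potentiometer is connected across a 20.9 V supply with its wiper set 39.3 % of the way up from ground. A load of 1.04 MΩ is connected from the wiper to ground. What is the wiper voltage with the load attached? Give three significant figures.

V ≈ 8.05 V

The wiper splits the pot into (1−α)R = 53.66 kΩ above and αR = 34.74 kΩ below.
Lower section ‖ load = 33.62 kΩ.
V_wiper = 20.9 × 33.62/(53.66 + 33.62) = 8.05 V.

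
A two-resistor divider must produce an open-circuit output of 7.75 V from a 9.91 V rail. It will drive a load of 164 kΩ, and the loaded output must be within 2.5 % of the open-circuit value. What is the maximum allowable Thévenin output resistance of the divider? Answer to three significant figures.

R_th ≤ 4.21 kΩ

Loading drop = R_th/(R_th + R_L) ≤ 0.0250, so R_th ≤ R_L · ε/(1−ε) = 164 kΩ × 0.0250/0.9750 = 4.21 kΩ.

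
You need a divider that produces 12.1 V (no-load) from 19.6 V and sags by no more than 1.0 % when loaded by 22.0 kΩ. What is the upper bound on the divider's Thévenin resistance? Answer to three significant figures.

Loading drop = R_th/(R_th + R_L) ≤ 0.0100, so R_th ≤ R_L · ε/(1−ε) = 22.0 kΩ × 0.0100/0.9900 = 222 Ω.
(Any R1, R2 with R2/(R1+R2) = 0.617 and R1‖R2 ≤ 222 Ω will meet the spec.)

R_th ≤ 222 Ω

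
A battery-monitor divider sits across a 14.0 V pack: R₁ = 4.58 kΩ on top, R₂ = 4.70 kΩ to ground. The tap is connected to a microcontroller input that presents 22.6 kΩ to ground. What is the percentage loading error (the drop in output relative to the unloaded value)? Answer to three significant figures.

Unloaded V = 14.0 × 4.70/9.280 = 7.0905 V.
Loaded: R₂‖R_L = 3.891 kΩ, giving V = 14.0 × 3.891/8.471 = 6.4305 V.
Drop = (7.0905 − 6.4305) / 7.0905 = 9.31 %.

9.31 %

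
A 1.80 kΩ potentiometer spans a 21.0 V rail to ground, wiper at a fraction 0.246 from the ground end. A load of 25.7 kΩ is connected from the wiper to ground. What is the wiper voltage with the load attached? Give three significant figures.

V ≈ 5.10 V

The wiper splits the pot into (1−α)R = 1357 Ω above and αR = 442.8 Ω below.
Lower section ‖ load = 435.3 Ω.
V_wiper = 21.0 × 435.3/(1357 + 435.3) = 5.10 V.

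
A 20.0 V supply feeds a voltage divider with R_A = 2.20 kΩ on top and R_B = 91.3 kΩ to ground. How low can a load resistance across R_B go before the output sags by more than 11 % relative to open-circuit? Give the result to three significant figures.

Output resistance R_th = R_A‖R_B = (2.20 × 91.3)/93.50 = 2.148 kΩ.
The fractional drop is R_th/(R_th + R_L); requiring this ≤ 0.110 gives R_L ≥ R_th(1/0.110 − 1) = 2.148 × 8.091 = 17.4 kΩ.

R_L(min) ≈ 17.4 kΩ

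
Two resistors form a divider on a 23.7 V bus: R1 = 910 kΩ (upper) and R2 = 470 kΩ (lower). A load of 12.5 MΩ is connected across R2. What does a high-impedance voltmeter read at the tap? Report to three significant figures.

V_out ≈ 7.88 V

The load sits in parallel with R2: R2‖R_L = (470 × 12500) / (470 + 12500) = 453.0 kΩ.
V_out = 23.7 × 453.0 / (910 + 453.0) = 23.7 × 453.0/1363 = 7.88 V.
(Unloaded it would have been 8.07 V.)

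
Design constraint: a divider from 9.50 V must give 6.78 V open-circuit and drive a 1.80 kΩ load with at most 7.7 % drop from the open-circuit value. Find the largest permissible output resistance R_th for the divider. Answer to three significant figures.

R_th ≤ 150 Ω

Loading drop = R_th/(R_th + R_L) ≤ 0.0770, so R_th ≤ R_L · ε/(1−ε) = 1.80 kΩ × 0.0770/0.9230 = 150 Ω.
(Any R1, R2 with R2/(R1+R2) = 0.714 and R1‖R2 ≤ 150 Ω will meet the spec.)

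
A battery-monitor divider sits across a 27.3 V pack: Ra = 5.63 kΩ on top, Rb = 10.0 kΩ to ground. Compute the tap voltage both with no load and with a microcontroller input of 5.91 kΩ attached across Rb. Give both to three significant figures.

Open-circuit: V = 27.3 × 10.0/(5.63 + 10.0) = 17.5 V.
With the load, Rb becomes Rb‖R_L = 3.715 kΩ, so V = 27.3 × 3.715/9.345 = 10.9 V.

Unloaded: 17.5 V; loaded: 10.9 V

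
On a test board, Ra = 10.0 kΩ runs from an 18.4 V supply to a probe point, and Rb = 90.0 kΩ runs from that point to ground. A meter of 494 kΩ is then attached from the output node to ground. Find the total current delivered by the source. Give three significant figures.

Rb‖R_L = 76.13 kΩ, so the source sees Ra + Rb‖R_L = 86.13 kΩ.
I = 18.4 V / 86.13 kΩ = 0.214 mA.

I ≈ 0.214 mA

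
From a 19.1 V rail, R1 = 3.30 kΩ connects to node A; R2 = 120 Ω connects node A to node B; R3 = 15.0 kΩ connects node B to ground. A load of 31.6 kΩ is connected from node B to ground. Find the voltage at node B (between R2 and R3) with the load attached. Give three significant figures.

V ≈ 14.3 V

At node B, R3 is in parallel with the load: R3‖R_L = 10170 Ω.
Below node A the resistance is R2 + (R3‖R_L) = 10290 Ω, so V_A = 19.1 × 10290/13590 = 14.46 V.
Then V_B = V_A × (R3‖R_L)/(R2 + R3‖R_L) = 14.46 × 10170/10290 = 14.3 V.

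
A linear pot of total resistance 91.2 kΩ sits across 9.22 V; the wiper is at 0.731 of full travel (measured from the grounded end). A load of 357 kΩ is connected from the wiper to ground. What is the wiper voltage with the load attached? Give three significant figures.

V ≈ 6.42 V

The wiper splits the pot into (1−α)R = 24.53 kΩ above and αR = 66.67 kΩ below.
Lower section ‖ load = 56.18 kΩ.
V_wiper = 9.22 × 56.18/(24.53 + 56.18) = 6.42 V.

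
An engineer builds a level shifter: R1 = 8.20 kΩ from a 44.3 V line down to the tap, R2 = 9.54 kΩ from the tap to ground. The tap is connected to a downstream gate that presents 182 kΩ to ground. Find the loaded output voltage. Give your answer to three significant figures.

The load sits in parallel with R2: R2‖R_L = (9.54 × 182) / (9.54 + 182) = 9.065 kΩ.
V_out = 44.3 × 9.065 / (8.20 + 9.065) = 44.3 × 9.065/17.26 = 23.3 V.

V_out ≈ 23.3 V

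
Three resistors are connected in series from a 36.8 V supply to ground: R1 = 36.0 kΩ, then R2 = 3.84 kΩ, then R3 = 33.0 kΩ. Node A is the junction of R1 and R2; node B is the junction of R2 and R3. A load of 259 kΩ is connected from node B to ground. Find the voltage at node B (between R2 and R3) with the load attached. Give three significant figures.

At node B, R3 is in parallel with the load: R3‖R_L = 29.27 kΩ.
Below node A the resistance is R2 + (R3‖R_L) = 33.11 kΩ, so V_A = 36.8 × 33.11/69.11 = 17.63 V.
Then V_B = V_A × (R3‖R_L)/(R2 + R3‖R_L) = 17.63 × 29.27/33.11 = 15.6 V.

V ≈ 15.6 V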